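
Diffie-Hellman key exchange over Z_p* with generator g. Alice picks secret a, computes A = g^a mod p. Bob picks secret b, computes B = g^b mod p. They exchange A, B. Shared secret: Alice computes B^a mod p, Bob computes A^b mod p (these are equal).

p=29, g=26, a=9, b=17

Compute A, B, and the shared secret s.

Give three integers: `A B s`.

A = 26^9 mod 29  (bits of 9 = 1001)
  bit 0 = 1: r = r^2 * 26 mod 29 = 1^2 * 26 = 1*26 = 26
  bit 1 = 0: r = r^2 mod 29 = 26^2 = 9
  bit 2 = 0: r = r^2 mod 29 = 9^2 = 23
  bit 3 = 1: r = r^2 * 26 mod 29 = 23^2 * 26 = 7*26 = 8
  -> A = 8
B = 26^17 mod 29  (bits of 17 = 10001)
  bit 0 = 1: r = r^2 * 26 mod 29 = 1^2 * 26 = 1*26 = 26
  bit 1 = 0: r = r^2 mod 29 = 26^2 = 9
  bit 2 = 0: r = r^2 mod 29 = 9^2 = 23
  bit 3 = 0: r = r^2 mod 29 = 23^2 = 7
  bit 4 = 1: r = r^2 * 26 mod 29 = 7^2 * 26 = 20*26 = 27
  -> B = 27
s = B^a = 27^9 mod 29  (bits of 9 = 1001)
  bit 0 = 1: r = r^2 * 27 mod 29 = 1^2 * 27 = 1*27 = 27
  bit 1 = 0: r = r^2 mod 29 = 27^2 = 4
  bit 2 = 0: r = r^2 mod 29 = 4^2 = 16
  bit 3 = 1: r = r^2 * 27 mod 29 = 16^2 * 27 = 24*27 = 10
  -> s = B^a = 10

Answer: 8 27 10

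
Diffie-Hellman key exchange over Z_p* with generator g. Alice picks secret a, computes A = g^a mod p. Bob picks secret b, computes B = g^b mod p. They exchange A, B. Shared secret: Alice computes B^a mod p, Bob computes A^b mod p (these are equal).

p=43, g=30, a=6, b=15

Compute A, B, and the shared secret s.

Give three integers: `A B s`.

A = 30^6 mod 43  (bits of 6 = 110)
  bit 0 = 1: r = r^2 * 30 mod 43 = 1^2 * 30 = 1*30 = 30
  bit 1 = 1: r = r^2 * 30 mod 43 = 30^2 * 30 = 40*30 = 39
  bit 2 = 0: r = r^2 mod 43 = 39^2 = 16
  -> A = 16
B = 30^15 mod 43  (bits of 15 = 1111)
  bit 0 = 1: r = r^2 * 30 mod 43 = 1^2 * 30 = 1*30 = 30
  bit 1 = 1: r = r^2 * 30 mod 43 = 30^2 * 30 = 40*30 = 39
  bit 2 = 1: r = r^2 * 30 mod 43 = 39^2 * 30 = 16*30 = 7
  bit 3 = 1: r = r^2 * 30 mod 43 = 7^2 * 30 = 6*30 = 8
  -> B = 8
s = B^a = 8^6 mod 43  (bits of 6 = 110)
  bit 0 = 1: r = r^2 * 8 mod 43 = 1^2 * 8 = 1*8 = 8
  bit 1 = 1: r = r^2 * 8 mod 43 = 8^2 * 8 = 21*8 = 39
  bit 2 = 0: r = r^2 mod 43 = 39^2 = 16
  -> s = B^a = 16

Answer: 16 8 16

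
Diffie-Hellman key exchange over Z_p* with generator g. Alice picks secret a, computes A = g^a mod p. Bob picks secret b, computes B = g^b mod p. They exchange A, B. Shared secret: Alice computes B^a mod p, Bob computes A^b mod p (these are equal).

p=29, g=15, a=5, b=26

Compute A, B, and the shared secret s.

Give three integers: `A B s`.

Answer: 10 4 9

Derivation:
A = 15^5 mod 29  (bits of 5 = 101)
  bit 0 = 1: r = r^2 * 15 mod 29 = 1^2 * 15 = 1*15 = 15
  bit 1 = 0: r = r^2 mod 29 = 15^2 = 22
  bit 2 = 1: r = r^2 * 15 mod 29 = 22^2 * 15 = 20*15 = 10
  -> A = 10
B = 15^26 mod 29  (bits of 26 = 11010)
  bit 0 = 1: r = r^2 * 15 mod 29 = 1^2 * 15 = 1*15 = 15
  bit 1 = 1: r = r^2 * 15 mod 29 = 15^2 * 15 = 22*15 = 11
  bit 2 = 0: r = r^2 mod 29 = 11^2 = 5
  bit 3 = 1: r = r^2 * 15 mod 29 = 5^2 * 15 = 25*15 = 27
  bit 4 = 0: r = r^2 mod 29 = 27^2 = 4
  -> B = 4
s = B^a = 4^5 mod 29  (bits of 5 = 101)
  bit 0 = 1: r = r^2 * 4 mod 29 = 1^2 * 4 = 1*4 = 4
  bit 1 = 0: r = r^2 mod 29 = 4^2 = 16
  bit 2 = 1: r = r^2 * 4 mod 29 = 16^2 * 4 = 24*4 = 9
  -> s = B^a = 9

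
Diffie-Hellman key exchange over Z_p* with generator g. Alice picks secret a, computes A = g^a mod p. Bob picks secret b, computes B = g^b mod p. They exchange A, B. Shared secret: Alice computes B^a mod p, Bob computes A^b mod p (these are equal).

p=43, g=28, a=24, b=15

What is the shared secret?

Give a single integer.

A = 28^24 mod 43  (bits of 24 = 11000)
  bit 0 = 1: r = r^2 * 28 mod 43 = 1^2 * 28 = 1*28 = 28
  bit 1 = 1: r = r^2 * 28 mod 43 = 28^2 * 28 = 10*28 = 22
  bit 2 = 0: r = r^2 mod 43 = 22^2 = 11
  bit 3 = 0: r = r^2 mod 43 = 11^2 = 35
  bit 4 = 0: r = r^2 mod 43 = 35^2 = 21
  -> A = 21
B = 28^15 mod 43  (bits of 15 = 1111)
  bit 0 = 1: r = r^2 * 28 mod 43 = 1^2 * 28 = 1*28 = 28
  bit 1 = 1: r = r^2 * 28 mod 43 = 28^2 * 28 = 10*28 = 22
  bit 2 = 1: r = r^2 * 28 mod 43 = 22^2 * 28 = 11*28 = 7
  bit 3 = 1: r = r^2 * 28 mod 43 = 7^2 * 28 = 6*28 = 39
  -> B = 39
s = B^a = 39^24 mod 43  (bits of 24 = 11000)
  bit 0 = 1: r = r^2 * 39 mod 43 = 1^2 * 39 = 1*39 = 39
  bit 1 = 1: r = r^2 * 39 mod 43 = 39^2 * 39 = 16*39 = 22
  bit 2 = 0: r = r^2 mod 43 = 22^2 = 11
  bit 3 = 0: r = r^2 mod 43 = 11^2 = 35
  bit 4 = 0: r = r^2 mod 43 = 35^2 = 21
  -> s = B^a = 21

Answer: 21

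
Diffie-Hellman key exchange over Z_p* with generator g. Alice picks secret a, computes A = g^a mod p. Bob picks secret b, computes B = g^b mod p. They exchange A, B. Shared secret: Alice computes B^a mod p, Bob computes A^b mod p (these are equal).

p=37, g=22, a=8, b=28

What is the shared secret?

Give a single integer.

Answer: 7

Derivation:
A = 22^8 mod 37  (bits of 8 = 1000)
  bit 0 = 1: r = r^2 * 22 mod 37 = 1^2 * 22 = 1*22 = 22
  bit 1 = 0: r = r^2 mod 37 = 22^2 = 3
  bit 2 = 0: r = r^2 mod 37 = 3^2 = 9
  bit 3 = 0: r = r^2 mod 37 = 9^2 = 7
  -> A = 7
B = 22^28 mod 37  (bits of 28 = 11100)
  bit 0 = 1: r = r^2 * 22 mod 37 = 1^2 * 22 = 1*22 = 22
  bit 1 = 1: r = r^2 * 22 mod 37 = 22^2 * 22 = 3*22 = 29
  bit 2 = 1: r = r^2 * 22 mod 37 = 29^2 * 22 = 27*22 = 2
  bit 3 = 0: r = r^2 mod 37 = 2^2 = 4
  bit 4 = 0: r = r^2 mod 37 = 4^2 = 16
  -> B = 16
s = B^a = 16^8 mod 37  (bits of 8 = 1000)
  bit 0 = 1: r = r^2 * 16 mod 37 = 1^2 * 16 = 1*16 = 16
  bit 1 = 0: r = r^2 mod 37 = 16^2 = 34
  bit 2 = 0: r = r^2 mod 37 = 34^2 = 9
  bit 3 = 0: r = r^2 mod 37 = 9^2 = 7
  -> s = B^a = 7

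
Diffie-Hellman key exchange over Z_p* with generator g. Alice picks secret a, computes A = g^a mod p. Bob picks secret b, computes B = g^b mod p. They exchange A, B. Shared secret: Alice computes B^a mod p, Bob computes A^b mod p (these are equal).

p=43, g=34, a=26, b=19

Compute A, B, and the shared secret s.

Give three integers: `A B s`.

Answer: 10 26 40

Derivation:
A = 34^26 mod 43  (bits of 26 = 11010)
  bit 0 = 1: r = r^2 * 34 mod 43 = 1^2 * 34 = 1*34 = 34
  bit 1 = 1: r = r^2 * 34 mod 43 = 34^2 * 34 = 38*34 = 2
  bit 2 = 0: r = r^2 mod 43 = 2^2 = 4
  bit 3 = 1: r = r^2 * 34 mod 43 = 4^2 * 34 = 16*34 = 28
  bit 4 = 0: r = r^2 mod 43 = 28^2 = 10
  -> A = 10
B = 34^19 mod 43  (bits of 19 = 10011)
  bit 0 = 1: r = r^2 * 34 mod 43 = 1^2 * 34 = 1*34 = 34
  bit 1 = 0: r = r^2 mod 43 = 34^2 = 38
  bit 2 = 0: r = r^2 mod 43 = 38^2 = 25
  bit 3 = 1: r = r^2 * 34 mod 43 = 25^2 * 34 = 23*34 = 8
  bit 4 = 1: r = r^2 * 34 mod 43 = 8^2 * 34 = 21*34 = 26
  -> B = 26
s = B^a = 26^26 mod 43  (bits of 26 = 11010)
  bit 0 = 1: r = r^2 * 26 mod 43 = 1^2 * 26 = 1*26 = 26
  bit 1 = 1: r = r^2 * 26 mod 43 = 26^2 * 26 = 31*26 = 32
  bit 2 = 0: r = r^2 mod 43 = 32^2 = 35
  bit 3 = 1: r = r^2 * 26 mod 43 = 35^2 * 26 = 21*26 = 30
  bit 4 = 0: r = r^2 mod 43 = 30^2 = 40
  -> s = B^a = 40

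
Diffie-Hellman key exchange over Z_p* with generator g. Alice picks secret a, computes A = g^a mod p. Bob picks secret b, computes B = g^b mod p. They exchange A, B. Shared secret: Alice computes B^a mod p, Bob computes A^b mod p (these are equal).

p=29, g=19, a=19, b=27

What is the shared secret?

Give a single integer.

Answer: 11

Derivation:
A = 19^19 mod 29  (bits of 19 = 10011)
  bit 0 = 1: r = r^2 * 19 mod 29 = 1^2 * 19 = 1*19 = 19
  bit 1 = 0: r = r^2 mod 29 = 19^2 = 13
  bit 2 = 0: r = r^2 mod 29 = 13^2 = 24
  bit 3 = 1: r = r^2 * 19 mod 29 = 24^2 * 19 = 25*19 = 11
  bit 4 = 1: r = r^2 * 19 mod 29 = 11^2 * 19 = 5*19 = 8
  -> A = 8
B = 19^27 mod 29  (bits of 27 = 11011)
  bit 0 = 1: r = r^2 * 19 mod 29 = 1^2 * 19 = 1*19 = 19
  bit 1 = 1: r = r^2 * 19 mod 29 = 19^2 * 19 = 13*19 = 15
  bit 2 = 0: r = r^2 mod 29 = 15^2 = 22
  bit 3 = 1: r = r^2 * 19 mod 29 = 22^2 * 19 = 20*19 = 3
  bit 4 = 1: r = r^2 * 19 mod 29 = 3^2 * 19 = 9*19 = 26
  -> B = 26
s = B^a = 26^19 mod 29  (bits of 19 = 10011)
  bit 0 = 1: r = r^2 * 26 mod 29 = 1^2 * 26 = 1*26 = 26
  bit 1 = 0: r = r^2 mod 29 = 26^2 = 9
  bit 2 = 0: r = r^2 mod 29 = 9^2 = 23
  bit 3 = 1: r = r^2 * 26 mod 29 = 23^2 * 26 = 7*26 = 8
  bit 4 = 1: r = r^2 * 26 mod 29 = 8^2 * 26 = 6*26 = 11
  -> s = B^a = 11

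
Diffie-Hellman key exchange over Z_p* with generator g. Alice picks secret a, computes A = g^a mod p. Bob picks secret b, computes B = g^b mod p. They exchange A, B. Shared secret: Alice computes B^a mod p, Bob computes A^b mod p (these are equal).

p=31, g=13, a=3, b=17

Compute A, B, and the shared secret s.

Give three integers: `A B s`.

Answer: 27 17 15

Derivation:
A = 13^3 mod 31  (bits of 3 = 11)
  bit 0 = 1: r = r^2 * 13 mod 31 = 1^2 * 13 = 1*13 = 13
  bit 1 = 1: r = r^2 * 13 mod 31 = 13^2 * 13 = 14*13 = 27
  -> A = 27
B = 13^17 mod 31  (bits of 17 = 10001)
  bit 0 = 1: r = r^2 * 13 mod 31 = 1^2 * 13 = 1*13 = 13
  bit 1 = 0: r = r^2 mod 31 = 13^2 = 14
  bit 2 = 0: r = r^2 mod 31 = 14^2 = 10
  bit 3 = 0: r = r^2 mod 31 = 10^2 = 7
  bit 4 = 1: r = r^2 * 13 mod 31 = 7^2 * 13 = 18*13 = 17
  -> B = 17
s = B^a = 17^3 mod 31  (bits of 3 = 11)
  bit 0 = 1: r = r^2 * 17 mod 31 = 1^2 * 17 = 1*17 = 17
  bit 1 = 1: r = r^2 * 17 mod 31 = 17^2 * 17 = 10*17 = 15
  -> s = B^a = 15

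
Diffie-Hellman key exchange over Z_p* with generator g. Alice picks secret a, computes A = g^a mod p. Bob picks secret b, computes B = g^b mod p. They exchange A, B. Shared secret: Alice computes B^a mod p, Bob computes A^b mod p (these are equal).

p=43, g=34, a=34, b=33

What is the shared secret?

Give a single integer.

Answer: 35

Derivation:
A = 34^34 mod 43  (bits of 34 = 100010)
  bit 0 = 1: r = r^2 * 34 mod 43 = 1^2 * 34 = 1*34 = 34
  bit 1 = 0: r = r^2 mod 43 = 34^2 = 38
  bit 2 = 0: r = r^2 mod 43 = 38^2 = 25
  bit 3 = 0: r = r^2 mod 43 = 25^2 = 23
  bit 4 = 1: r = r^2 * 34 mod 43 = 23^2 * 34 = 13*34 = 12
  bit 5 = 0: r = r^2 mod 43 = 12^2 = 15
  -> A = 15
B = 34^33 mod 43  (bits of 33 = 100001)
  bit 0 = 1: r = r^2 * 34 mod 43 = 1^2 * 34 = 1*34 = 34
  bit 1 = 0: r = r^2 mod 43 = 34^2 = 38
  bit 2 = 0: r = r^2 mod 43 = 38^2 = 25
  bit 3 = 0: r = r^2 mod 43 = 25^2 = 23
  bit 4 = 0: r = r^2 mod 43 = 23^2 = 13
  bit 5 = 1: r = r^2 * 34 mod 43 = 13^2 * 34 = 40*34 = 27
  -> B = 27
s = B^a = 27^34 mod 43  (bits of 34 = 100010)
  bit 0 = 1: r = r^2 * 27 mod 43 = 1^2 * 27 = 1*27 = 27
  bit 1 = 0: r = r^2 mod 43 = 27^2 = 41
  bit 2 = 0: r = r^2 mod 43 = 41^2 = 4
  bit 3 = 0: r = r^2 mod 43 = 4^2 = 16
  bit 4 = 1: r = r^2 * 27 mod 43 = 16^2 * 27 = 41*27 = 32
  bit 5 = 0: r = r^2 mod 43 = 32^2 = 35
  -> s = B^a = 35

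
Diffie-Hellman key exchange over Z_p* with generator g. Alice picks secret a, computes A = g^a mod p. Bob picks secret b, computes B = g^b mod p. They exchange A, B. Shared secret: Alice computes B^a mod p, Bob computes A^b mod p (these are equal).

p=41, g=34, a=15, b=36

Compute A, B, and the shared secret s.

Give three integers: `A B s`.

A = 34^15 mod 41  (bits of 15 = 1111)
  bit 0 = 1: r = r^2 * 34 mod 41 = 1^2 * 34 = 1*34 = 34
  bit 1 = 1: r = r^2 * 34 mod 41 = 34^2 * 34 = 8*34 = 26
  bit 2 = 1: r = r^2 * 34 mod 41 = 26^2 * 34 = 20*34 = 24
  bit 3 = 1: r = r^2 * 34 mod 41 = 24^2 * 34 = 2*34 = 27
  -> A = 27
B = 34^36 mod 41  (bits of 36 = 100100)
  bit 0 = 1: r = r^2 * 34 mod 41 = 1^2 * 34 = 1*34 = 34
  bit 1 = 0: r = r^2 mod 41 = 34^2 = 8
  bit 2 = 0: r = r^2 mod 41 = 8^2 = 23
  bit 3 = 1: r = r^2 * 34 mod 41 = 23^2 * 34 = 37*34 = 28
  bit 4 = 0: r = r^2 mod 41 = 28^2 = 5
  bit 5 = 0: r = r^2 mod 41 = 5^2 = 25
  -> B = 25
s = B^a = 25^15 mod 41  (bits of 15 = 1111)
  bit 0 = 1: r = r^2 * 25 mod 41 = 1^2 * 25 = 1*25 = 25
  bit 1 = 1: r = r^2 * 25 mod 41 = 25^2 * 25 = 10*25 = 4
  bit 2 = 1: r = r^2 * 25 mod 41 = 4^2 * 25 = 16*25 = 31
  bit 3 = 1: r = r^2 * 25 mod 41 = 31^2 * 25 = 18*25 = 40
  -> s = B^a = 40

Answer: 27 25 40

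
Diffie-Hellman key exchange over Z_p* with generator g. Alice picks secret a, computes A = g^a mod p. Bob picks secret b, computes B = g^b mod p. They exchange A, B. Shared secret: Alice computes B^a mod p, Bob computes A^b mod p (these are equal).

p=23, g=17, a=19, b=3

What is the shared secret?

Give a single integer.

A = 17^19 mod 23  (bits of 19 = 10011)
  bit 0 = 1: r = r^2 * 17 mod 23 = 1^2 * 17 = 1*17 = 17
  bit 1 = 0: r = r^2 mod 23 = 17^2 = 13
  bit 2 = 0: r = r^2 mod 23 = 13^2 = 8
  bit 3 = 1: r = r^2 * 17 mod 23 = 8^2 * 17 = 18*17 = 7
  bit 4 = 1: r = r^2 * 17 mod 23 = 7^2 * 17 = 3*17 = 5
  -> A = 5
B = 17^3 mod 23  (bits of 3 = 11)
  bit 0 = 1: r = r^2 * 17 mod 23 = 1^2 * 17 = 1*17 = 17
  bit 1 = 1: r = r^2 * 17 mod 23 = 17^2 * 17 = 13*17 = 14
  -> B = 14
s = B^a = 14^19 mod 23  (bits of 19 = 10011)
  bit 0 = 1: r = r^2 * 14 mod 23 = 1^2 * 14 = 1*14 = 14
  bit 1 = 0: r = r^2 mod 23 = 14^2 = 12
  bit 2 = 0: r = r^2 mod 23 = 12^2 = 6
  bit 3 = 1: r = r^2 * 14 mod 23 = 6^2 * 14 = 13*14 = 21
  bit 4 = 1: r = r^2 * 14 mod 23 = 21^2 * 14 = 4*14 = 10
  -> s = B^a = 10

Answer: 10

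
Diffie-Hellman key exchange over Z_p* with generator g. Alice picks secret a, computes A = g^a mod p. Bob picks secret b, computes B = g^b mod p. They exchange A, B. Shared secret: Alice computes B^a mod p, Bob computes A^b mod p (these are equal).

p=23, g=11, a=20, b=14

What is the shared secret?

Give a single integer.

A = 11^20 mod 23  (bits of 20 = 10100)
  bit 0 = 1: r = r^2 * 11 mod 23 = 1^2 * 11 = 1*11 = 11
  bit 1 = 0: r = r^2 mod 23 = 11^2 = 6
  bit 2 = 1: r = r^2 * 11 mod 23 = 6^2 * 11 = 13*11 = 5
  bit 3 = 0: r = r^2 mod 23 = 5^2 = 2
  bit 4 = 0: r = r^2 mod 23 = 2^2 = 4
  -> A = 4
B = 11^14 mod 23  (bits of 14 = 1110)
  bit 0 = 1: r = r^2 * 11 mod 23 = 1^2 * 11 = 1*11 = 11
  bit 1 = 1: r = r^2 * 11 mod 23 = 11^2 * 11 = 6*11 = 20
  bit 2 = 1: r = r^2 * 11 mod 23 = 20^2 * 11 = 9*11 = 7
  bit 3 = 0: r = r^2 mod 23 = 7^2 = 3
  -> B = 3
s = B^a = 3^20 mod 23  (bits of 20 = 10100)
  bit 0 = 1: r = r^2 * 3 mod 23 = 1^2 * 3 = 1*3 = 3
  bit 1 = 0: r = r^2 mod 23 = 3^2 = 9
  bit 2 = 1: r = r^2 * 3 mod 23 = 9^2 * 3 = 12*3 = 13
  bit 3 = 0: r = r^2 mod 23 = 13^2 = 8
  bit 4 = 0: r = r^2 mod 23 = 8^2 = 18
  -> s = B^a = 18

Answer: 18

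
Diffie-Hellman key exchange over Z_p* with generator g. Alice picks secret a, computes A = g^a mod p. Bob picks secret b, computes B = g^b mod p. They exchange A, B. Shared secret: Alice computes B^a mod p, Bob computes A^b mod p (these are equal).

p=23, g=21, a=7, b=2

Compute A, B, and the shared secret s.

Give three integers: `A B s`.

Answer: 10 4 8

Derivation:
A = 21^7 mod 23  (bits of 7 = 111)
  bit 0 = 1: r = r^2 * 21 mod 23 = 1^2 * 21 = 1*21 = 21
  bit 1 = 1: r = r^2 * 21 mod 23 = 21^2 * 21 = 4*21 = 15
  bit 2 = 1: r = r^2 * 21 mod 23 = 15^2 * 21 = 18*21 = 10
  -> A = 10
B = 21^2 mod 23  (bits of 2 = 10)
  bit 0 = 1: r = r^2 * 21 mod 23 = 1^2 * 21 = 1*21 = 21
  bit 1 = 0: r = r^2 mod 23 = 21^2 = 4
  -> B = 4
s = B^a = 4^7 mod 23  (bits of 7 = 111)
  bit 0 = 1: r = r^2 * 4 mod 23 = 1^2 * 4 = 1*4 = 4
  bit 1 = 1: r = r^2 * 4 mod 23 = 4^2 * 4 = 16*4 = 18
  bit 2 = 1: r = r^2 * 4 mod 23 = 18^2 * 4 = 2*4 = 8
  -> s = B^a = 8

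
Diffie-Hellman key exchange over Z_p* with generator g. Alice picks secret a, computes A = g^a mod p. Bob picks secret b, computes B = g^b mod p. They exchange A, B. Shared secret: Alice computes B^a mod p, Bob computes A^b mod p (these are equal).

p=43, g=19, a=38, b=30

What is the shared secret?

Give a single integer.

Answer: 11

Derivation:
A = 19^38 mod 43  (bits of 38 = 100110)
  bit 0 = 1: r = r^2 * 19 mod 43 = 1^2 * 19 = 1*19 = 19
  bit 1 = 0: r = r^2 mod 43 = 19^2 = 17
  bit 2 = 0: r = r^2 mod 43 = 17^2 = 31
  bit 3 = 1: r = r^2 * 19 mod 43 = 31^2 * 19 = 15*19 = 27
  bit 4 = 1: r = r^2 * 19 mod 43 = 27^2 * 19 = 41*19 = 5
  bit 5 = 0: r = r^2 mod 43 = 5^2 = 25
  -> A = 25
B = 19^30 mod 43  (bits of 30 = 11110)
  bit 0 = 1: r = r^2 * 19 mod 43 = 1^2 * 19 = 1*19 = 19
  bit 1 = 1: r = r^2 * 19 mod 43 = 19^2 * 19 = 17*19 = 22
  bit 2 = 1: r = r^2 * 19 mod 43 = 22^2 * 19 = 11*19 = 37
  bit 3 = 1: r = r^2 * 19 mod 43 = 37^2 * 19 = 36*19 = 39
  bit 4 = 0: r = r^2 mod 43 = 39^2 = 16
  -> B = 16
s = B^a = 16^38 mod 43  (bits of 38 = 100110)
  bit 0 = 1: r = r^2 * 16 mod 43 = 1^2 * 16 = 1*16 = 16
  bit 1 = 0: r = r^2 mod 43 = 16^2 = 41
  bit 2 = 0: r = r^2 mod 43 = 41^2 = 4
  bit 3 = 1: r = r^2 * 16 mod 43 = 4^2 * 16 = 16*16 = 41
  bit 4 = 1: r = r^2 * 16 mod 43 = 41^2 * 16 = 4*16 = 21
  bit 5 = 0: r = r^2 mod 43 = 21^2 = 11
  -> s = B^a = 11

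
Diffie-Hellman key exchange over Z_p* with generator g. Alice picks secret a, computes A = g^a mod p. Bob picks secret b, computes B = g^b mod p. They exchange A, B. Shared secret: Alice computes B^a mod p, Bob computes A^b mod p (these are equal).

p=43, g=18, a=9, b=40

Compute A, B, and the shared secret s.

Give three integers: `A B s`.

A = 18^9 mod 43  (bits of 9 = 1001)
  bit 0 = 1: r = r^2 * 18 mod 43 = 1^2 * 18 = 1*18 = 18
  bit 1 = 0: r = r^2 mod 43 = 18^2 = 23
  bit 2 = 0: r = r^2 mod 43 = 23^2 = 13
  bit 3 = 1: r = r^2 * 18 mod 43 = 13^2 * 18 = 40*18 = 32
  -> A = 32
B = 18^40 mod 43  (bits of 40 = 101000)
  bit 0 = 1: r = r^2 * 18 mod 43 = 1^2 * 18 = 1*18 = 18
  bit 1 = 0: r = r^2 mod 43 = 18^2 = 23
  bit 2 = 1: r = r^2 * 18 mod 43 = 23^2 * 18 = 13*18 = 19
  bit 3 = 0: r = r^2 mod 43 = 19^2 = 17
  bit 4 = 0: r = r^2 mod 43 = 17^2 = 31
  bit 5 = 0: r = r^2 mod 43 = 31^2 = 15
  -> B = 15
s = B^a = 15^9 mod 43  (bits of 9 = 1001)
  bit 0 = 1: r = r^2 * 15 mod 43 = 1^2 * 15 = 1*15 = 15
  bit 1 = 0: r = r^2 mod 43 = 15^2 = 10
  bit 2 = 0: r = r^2 mod 43 = 10^2 = 14
  bit 3 = 1: r = r^2 * 15 mod 43 = 14^2 * 15 = 24*15 = 16
  -> s = B^a = 16

Answer: 32 15 16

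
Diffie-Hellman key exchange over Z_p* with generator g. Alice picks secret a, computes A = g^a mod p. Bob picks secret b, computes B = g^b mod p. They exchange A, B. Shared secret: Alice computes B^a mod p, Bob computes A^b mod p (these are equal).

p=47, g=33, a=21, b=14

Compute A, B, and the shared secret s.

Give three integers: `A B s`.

Answer: 41 12 16

Derivation:
A = 33^21 mod 47  (bits of 21 = 10101)
  bit 0 = 1: r = r^2 * 33 mod 47 = 1^2 * 33 = 1*33 = 33
  bit 1 = 0: r = r^2 mod 47 = 33^2 = 8
  bit 2 = 1: r = r^2 * 33 mod 47 = 8^2 * 33 = 17*33 = 44
  bit 3 = 0: r = r^2 mod 47 = 44^2 = 9
  bit 4 = 1: r = r^2 * 33 mod 47 = 9^2 * 33 = 34*33 = 41
  -> A = 41
B = 33^14 mod 47  (bits of 14 = 1110)
  bit 0 = 1: r = r^2 * 33 mod 47 = 1^2 * 33 = 1*33 = 33
  bit 1 = 1: r = r^2 * 33 mod 47 = 33^2 * 33 = 8*33 = 29
  bit 2 = 1: r = r^2 * 33 mod 47 = 29^2 * 33 = 42*33 = 23
  bit 3 = 0: r = r^2 mod 47 = 23^2 = 12
  -> B = 12
s = B^a = 12^21 mod 47  (bits of 21 = 10101)
  bit 0 = 1: r = r^2 * 12 mod 47 = 1^2 * 12 = 1*12 = 12
  bit 1 = 0: r = r^2 mod 47 = 12^2 = 3
  bit 2 = 1: r = r^2 * 12 mod 47 = 3^2 * 12 = 9*12 = 14
  bit 3 = 0: r = r^2 mod 47 = 14^2 = 8
  bit 4 = 1: r = r^2 * 12 mod 47 = 8^2 * 12 = 17*12 = 16
  -> s = B^a = 16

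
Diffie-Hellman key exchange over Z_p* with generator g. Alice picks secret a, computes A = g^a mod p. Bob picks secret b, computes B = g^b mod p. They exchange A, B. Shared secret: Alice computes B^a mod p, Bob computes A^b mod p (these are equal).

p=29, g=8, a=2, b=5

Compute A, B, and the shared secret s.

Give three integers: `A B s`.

A = 8^2 mod 29  (bits of 2 = 10)
  bit 0 = 1: r = r^2 * 8 mod 29 = 1^2 * 8 = 1*8 = 8
  bit 1 = 0: r = r^2 mod 29 = 8^2 = 6
  -> A = 6
B = 8^5 mod 29  (bits of 5 = 101)
  bit 0 = 1: r = r^2 * 8 mod 29 = 1^2 * 8 = 1*8 = 8
  bit 1 = 0: r = r^2 mod 29 = 8^2 = 6
  bit 2 = 1: r = r^2 * 8 mod 29 = 6^2 * 8 = 7*8 = 27
  -> B = 27
s = B^a = 27^2 mod 29  (bits of 2 = 10)
  bit 0 = 1: r = r^2 * 27 mod 29 = 1^2 * 27 = 1*27 = 27
  bit 1 = 0: r = r^2 mod 29 = 27^2 = 4
  -> s = B^a = 4

Answer: 6 27 4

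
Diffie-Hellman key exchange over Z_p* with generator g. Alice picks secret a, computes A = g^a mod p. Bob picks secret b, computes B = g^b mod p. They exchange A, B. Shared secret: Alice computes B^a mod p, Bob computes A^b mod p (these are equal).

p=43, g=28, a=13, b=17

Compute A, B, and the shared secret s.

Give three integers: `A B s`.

Answer: 34 3 12

Derivation:
A = 28^13 mod 43  (bits of 13 = 1101)
  bit 0 = 1: r = r^2 * 28 mod 43 = 1^2 * 28 = 1*28 = 28
  bit 1 = 1: r = r^2 * 28 mod 43 = 28^2 * 28 = 10*28 = 22
  bit 2 = 0: r = r^2 mod 43 = 22^2 = 11
  bit 3 = 1: r = r^2 * 28 mod 43 = 11^2 * 28 = 35*28 = 34
  -> A = 34
B = 28^17 mod 43  (bits of 17 = 10001)
  bit 0 = 1: r = r^2 * 28 mod 43 = 1^2 * 28 = 1*28 = 28
  bit 1 = 0: r = r^2 mod 43 = 28^2 = 10
  bit 2 = 0: r = r^2 mod 43 = 10^2 = 14
  bit 3 = 0: r = r^2 mod 43 = 14^2 = 24
  bit 4 = 1: r = r^2 * 28 mod 43 = 24^2 * 28 = 17*28 = 3
  -> B = 3
s = B^a = 3^13 mod 43  (bits of 13 = 1101)
  bit 0 = 1: r = r^2 * 3 mod 43 = 1^2 * 3 = 1*3 = 3
  bit 1 = 1: r = r^2 * 3 mod 43 = 3^2 * 3 = 9*3 = 27
  bit 2 = 0: r = r^2 mod 43 = 27^2 = 41
  bit 3 = 1: r = r^2 * 3 mod 43 = 41^2 * 3 = 4*3 = 12
  -> s = B^a = 12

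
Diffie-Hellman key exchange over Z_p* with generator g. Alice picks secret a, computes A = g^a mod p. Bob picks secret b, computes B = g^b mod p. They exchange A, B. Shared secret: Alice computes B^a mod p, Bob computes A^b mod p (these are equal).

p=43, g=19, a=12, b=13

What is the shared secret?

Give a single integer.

A = 19^12 mod 43  (bits of 12 = 1100)
  bit 0 = 1: r = r^2 * 19 mod 43 = 1^2 * 19 = 1*19 = 19
  bit 1 = 1: r = r^2 * 19 mod 43 = 19^2 * 19 = 17*19 = 22
  bit 2 = 0: r = r^2 mod 43 = 22^2 = 11
  bit 3 = 0: r = r^2 mod 43 = 11^2 = 35
  -> A = 35
B = 19^13 mod 43  (bits of 13 = 1101)
  bit 0 = 1: r = r^2 * 19 mod 43 = 1^2 * 19 = 1*19 = 19
  bit 1 = 1: r = r^2 * 19 mod 43 = 19^2 * 19 = 17*19 = 22
  bit 2 = 0: r = r^2 mod 43 = 22^2 = 11
  bit 3 = 1: r = r^2 * 19 mod 43 = 11^2 * 19 = 35*19 = 20
  -> B = 20
s = B^a = 20^12 mod 43  (bits of 12 = 1100)
  bit 0 = 1: r = r^2 * 20 mod 43 = 1^2 * 20 = 1*20 = 20
  bit 1 = 1: r = r^2 * 20 mod 43 = 20^2 * 20 = 13*20 = 2
  bit 2 = 0: r = r^2 mod 43 = 2^2 = 4
  bit 3 = 0: r = r^2 mod 43 = 4^2 = 16
  -> s = B^a = 16

Answer: 16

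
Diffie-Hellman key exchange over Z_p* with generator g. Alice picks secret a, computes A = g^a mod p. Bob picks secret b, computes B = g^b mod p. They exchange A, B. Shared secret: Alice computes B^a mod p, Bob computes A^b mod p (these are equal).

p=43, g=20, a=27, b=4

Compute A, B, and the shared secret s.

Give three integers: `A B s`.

A = 20^27 mod 43  (bits of 27 = 11011)
  bit 0 = 1: r = r^2 * 20 mod 43 = 1^2 * 20 = 1*20 = 20
  bit 1 = 1: r = r^2 * 20 mod 43 = 20^2 * 20 = 13*20 = 2
  bit 2 = 0: r = r^2 mod 43 = 2^2 = 4
  bit 3 = 1: r = r^2 * 20 mod 43 = 4^2 * 20 = 16*20 = 19
  bit 4 = 1: r = r^2 * 20 mod 43 = 19^2 * 20 = 17*20 = 39
  -> A = 39
B = 20^4 mod 43  (bits of 4 = 100)
  bit 0 = 1: r = r^2 * 20 mod 43 = 1^2 * 20 = 1*20 = 20
  bit 1 = 0: r = r^2 mod 43 = 20^2 = 13
  bit 2 = 0: r = r^2 mod 43 = 13^2 = 40
  -> B = 40
s = B^a = 40^27 mod 43  (bits of 27 = 11011)
  bit 0 = 1: r = r^2 * 40 mod 43 = 1^2 * 40 = 1*40 = 40
  bit 1 = 1: r = r^2 * 40 mod 43 = 40^2 * 40 = 9*40 = 16
  bit 2 = 0: r = r^2 mod 43 = 16^2 = 41
  bit 3 = 1: r = r^2 * 40 mod 43 = 41^2 * 40 = 4*40 = 31
  bit 4 = 1: r = r^2 * 40 mod 43 = 31^2 * 40 = 15*40 = 41
  -> s = B^a = 41

Answer: 39 40 41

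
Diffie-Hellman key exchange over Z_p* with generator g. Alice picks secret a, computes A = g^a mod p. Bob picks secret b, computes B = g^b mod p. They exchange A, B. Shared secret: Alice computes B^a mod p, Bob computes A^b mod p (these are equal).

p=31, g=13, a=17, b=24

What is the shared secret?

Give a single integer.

Answer: 4

Derivation:
A = 13^17 mod 31  (bits of 17 = 10001)
  bit 0 = 1: r = r^2 * 13 mod 31 = 1^2 * 13 = 1*13 = 13
  bit 1 = 0: r = r^2 mod 31 = 13^2 = 14
  bit 2 = 0: r = r^2 mod 31 = 14^2 = 10
  bit 3 = 0: r = r^2 mod 31 = 10^2 = 7
  bit 4 = 1: r = r^2 * 13 mod 31 = 7^2 * 13 = 18*13 = 17
  -> A = 17
B = 13^24 mod 31  (bits of 24 = 11000)
  bit 0 = 1: r = r^2 * 13 mod 31 = 1^2 * 13 = 1*13 = 13
  bit 1 = 1: r = r^2 * 13 mod 31 = 13^2 * 13 = 14*13 = 27
  bit 2 = 0: r = r^2 mod 31 = 27^2 = 16
  bit 3 = 0: r = r^2 mod 31 = 16^2 = 8
  bit 4 = 0: r = r^2 mod 31 = 8^2 = 2
  -> B = 2
s = B^a = 2^17 mod 31  (bits of 17 = 10001)
  bit 0 = 1: r = r^2 * 2 mod 31 = 1^2 * 2 = 1*2 = 2
  bit 1 = 0: r = r^2 mod 31 = 2^2 = 4
  bit 2 = 0: r = r^2 mod 31 = 4^2 = 16
  bit 3 = 0: r = r^2 mod 31 = 16^2 = 8
  bit 4 = 1: r = r^2 * 2 mod 31 = 8^2 * 2 = 2*2 = 4
  -> s = B^a = 4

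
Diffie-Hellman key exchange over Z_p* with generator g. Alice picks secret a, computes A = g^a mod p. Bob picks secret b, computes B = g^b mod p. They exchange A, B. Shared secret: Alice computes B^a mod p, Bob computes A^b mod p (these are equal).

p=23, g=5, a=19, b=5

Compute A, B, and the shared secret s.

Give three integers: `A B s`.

A = 5^19 mod 23  (bits of 19 = 10011)
  bit 0 = 1: r = r^2 * 5 mod 23 = 1^2 * 5 = 1*5 = 5
  bit 1 = 0: r = r^2 mod 23 = 5^2 = 2
  bit 2 = 0: r = r^2 mod 23 = 2^2 = 4
  bit 3 = 1: r = r^2 * 5 mod 23 = 4^2 * 5 = 16*5 = 11
  bit 4 = 1: r = r^2 * 5 mod 23 = 11^2 * 5 = 6*5 = 7
  -> A = 7
B = 5^5 mod 23  (bits of 5 = 101)
  bit 0 = 1: r = r^2 * 5 mod 23 = 1^2 * 5 = 1*5 = 5
  bit 1 = 0: r = r^2 mod 23 = 5^2 = 2
  bit 2 = 1: r = r^2 * 5 mod 23 = 2^2 * 5 = 4*5 = 20
  -> B = 20
s = B^a = 20^19 mod 23  (bits of 19 = 10011)
  bit 0 = 1: r = r^2 * 20 mod 23 = 1^2 * 20 = 1*20 = 20
  bit 1 = 0: r = r^2 mod 23 = 20^2 = 9
  bit 2 = 0: r = r^2 mod 23 = 9^2 = 12
  bit 3 = 1: r = r^2 * 20 mod 23 = 12^2 * 20 = 6*20 = 5
  bit 4 = 1: r = r^2 * 20 mod 23 = 5^2 * 20 = 2*20 = 17
  -> s = B^a = 17

Answer: 7 20 17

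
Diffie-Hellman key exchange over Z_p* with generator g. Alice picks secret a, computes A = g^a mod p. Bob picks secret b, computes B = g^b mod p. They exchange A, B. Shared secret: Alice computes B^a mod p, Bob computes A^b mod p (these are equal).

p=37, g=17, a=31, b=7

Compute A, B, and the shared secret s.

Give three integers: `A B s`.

Answer: 2 15 17

Derivation:
A = 17^31 mod 37  (bits of 31 = 11111)
  bit 0 = 1: r = r^2 * 17 mod 37 = 1^2 * 17 = 1*17 = 17
  bit 1 = 1: r = r^2 * 17 mod 37 = 17^2 * 17 = 30*17 = 29
  bit 2 = 1: r = r^2 * 17 mod 37 = 29^2 * 17 = 27*17 = 15
  bit 3 = 1: r = r^2 * 17 mod 37 = 15^2 * 17 = 3*17 = 14
  bit 4 = 1: r = r^2 * 17 mod 37 = 14^2 * 17 = 11*17 = 2
  -> A = 2
B = 17^7 mod 37  (bits of 7 = 111)
  bit 0 = 1: r = r^2 * 17 mod 37 = 1^2 * 17 = 1*17 = 17
  bit 1 = 1: r = r^2 * 17 mod 37 = 17^2 * 17 = 30*17 = 29
  bit 2 = 1: r = r^2 * 17 mod 37 = 29^2 * 17 = 27*17 = 15
  -> B = 15
s = B^a = 15^31 mod 37  (bits of 31 = 11111)
  bit 0 = 1: r = r^2 * 15 mod 37 = 1^2 * 15 = 1*15 = 15
  bit 1 = 1: r = r^2 * 15 mod 37 = 15^2 * 15 = 3*15 = 8
  bit 2 = 1: r = r^2 * 15 mod 37 = 8^2 * 15 = 27*15 = 35
  bit 3 = 1: r = r^2 * 15 mod 37 = 35^2 * 15 = 4*15 = 23
  bit 4 = 1: r = r^2 * 15 mod 37 = 23^2 * 15 = 11*15 = 17
  -> s = B^a = 17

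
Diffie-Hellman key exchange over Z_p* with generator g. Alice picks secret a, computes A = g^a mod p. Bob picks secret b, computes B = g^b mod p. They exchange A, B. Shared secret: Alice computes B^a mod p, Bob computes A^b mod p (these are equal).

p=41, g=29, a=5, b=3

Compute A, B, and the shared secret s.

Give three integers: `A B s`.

A = 29^5 mod 41  (bits of 5 = 101)
  bit 0 = 1: r = r^2 * 29 mod 41 = 1^2 * 29 = 1*29 = 29
  bit 1 = 0: r = r^2 mod 41 = 29^2 = 21
  bit 2 = 1: r = r^2 * 29 mod 41 = 21^2 * 29 = 31*29 = 38
  -> A = 38
B = 29^3 mod 41  (bits of 3 = 11)
  bit 0 = 1: r = r^2 * 29 mod 41 = 1^2 * 29 = 1*29 = 29
  bit 1 = 1: r = r^2 * 29 mod 41 = 29^2 * 29 = 21*29 = 35
  -> B = 35
s = B^a = 35^5 mod 41  (bits of 5 = 101)
  bit 0 = 1: r = r^2 * 35 mod 41 = 1^2 * 35 = 1*35 = 35
  bit 1 = 0: r = r^2 mod 41 = 35^2 = 36
  bit 2 = 1: r = r^2 * 35 mod 41 = 36^2 * 35 = 25*35 = 14
  -> s = B^a = 14

Answer: 38 35 14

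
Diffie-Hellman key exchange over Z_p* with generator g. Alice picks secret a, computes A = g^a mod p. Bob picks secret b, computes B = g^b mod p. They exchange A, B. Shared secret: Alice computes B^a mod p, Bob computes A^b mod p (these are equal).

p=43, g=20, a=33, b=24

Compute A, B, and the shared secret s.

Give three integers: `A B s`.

A = 20^33 mod 43  (bits of 33 = 100001)
  bit 0 = 1: r = r^2 * 20 mod 43 = 1^2 * 20 = 1*20 = 20
  bit 1 = 0: r = r^2 mod 43 = 20^2 = 13
  bit 2 = 0: r = r^2 mod 43 = 13^2 = 40
  bit 3 = 0: r = r^2 mod 43 = 40^2 = 9
  bit 4 = 0: r = r^2 mod 43 = 9^2 = 38
  bit 5 = 1: r = r^2 * 20 mod 43 = 38^2 * 20 = 25*20 = 27
  -> A = 27
B = 20^24 mod 43  (bits of 24 = 11000)
  bit 0 = 1: r = r^2 * 20 mod 43 = 1^2 * 20 = 1*20 = 20
  bit 1 = 1: r = r^2 * 20 mod 43 = 20^2 * 20 = 13*20 = 2
  bit 2 = 0: r = r^2 mod 43 = 2^2 = 4
  bit 3 = 0: r = r^2 mod 43 = 4^2 = 16
  bit 4 = 0: r = r^2 mod 43 = 16^2 = 41
  -> B = 41
s = B^a = 41^33 mod 43  (bits of 33 = 100001)
  bit 0 = 1: r = r^2 * 41 mod 43 = 1^2 * 41 = 1*41 = 41
  bit 1 = 0: r = r^2 mod 43 = 41^2 = 4
  bit 2 = 0: r = r^2 mod 43 = 4^2 = 16
  bit 3 = 0: r = r^2 mod 43 = 16^2 = 41
  bit 4 = 0: r = r^2 mod 43 = 41^2 = 4
  bit 5 = 1: r = r^2 * 41 mod 43 = 4^2 * 41 = 16*41 = 11
  -> s = B^a = 11

Answer: 27 41 11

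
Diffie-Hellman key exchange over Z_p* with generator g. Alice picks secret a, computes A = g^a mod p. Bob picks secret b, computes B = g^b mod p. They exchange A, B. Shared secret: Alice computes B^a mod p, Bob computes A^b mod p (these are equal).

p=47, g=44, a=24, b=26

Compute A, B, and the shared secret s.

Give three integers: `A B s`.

Answer: 3 27 27

Derivation:
A = 44^24 mod 47  (bits of 24 = 11000)
  bit 0 = 1: r = r^2 * 44 mod 47 = 1^2 * 44 = 1*44 = 44
  bit 1 = 1: r = r^2 * 44 mod 47 = 44^2 * 44 = 9*44 = 20
  bit 2 = 0: r = r^2 mod 47 = 20^2 = 24
  bit 3 = 0: r = r^2 mod 47 = 24^2 = 12
  bit 4 = 0: r = r^2 mod 47 = 12^2 = 3
  -> A = 3
B = 44^26 mod 47  (bits of 26 = 11010)
  bit 0 = 1: r = r^2 * 44 mod 47 = 1^2 * 44 = 1*44 = 44
  bit 1 = 1: r = r^2 * 44 mod 47 = 44^2 * 44 = 9*44 = 20
  bit 2 = 0: r = r^2 mod 47 = 20^2 = 24
  bit 3 = 1: r = r^2 * 44 mod 47 = 24^2 * 44 = 12*44 = 11
  bit 4 = 0: r = r^2 mod 47 = 11^2 = 27
  -> B = 27
s = B^a = 27^24 mod 47  (bits of 24 = 11000)
  bit 0 = 1: r = r^2 * 27 mod 47 = 1^2 * 27 = 1*27 = 27
  bit 1 = 1: r = r^2 * 27 mod 47 = 27^2 * 27 = 24*27 = 37
  bit 2 = 0: r = r^2 mod 47 = 37^2 = 6
  bit 3 = 0: r = r^2 mod 47 = 6^2 = 36
  bit 4 = 0: r = r^2 mod 47 = 36^2 = 27
  -> s = B^a = 27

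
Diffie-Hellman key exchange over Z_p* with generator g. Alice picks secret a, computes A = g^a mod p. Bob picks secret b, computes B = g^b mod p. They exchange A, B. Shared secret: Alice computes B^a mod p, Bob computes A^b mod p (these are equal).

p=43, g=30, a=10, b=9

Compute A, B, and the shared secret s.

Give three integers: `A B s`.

A = 30^10 mod 43  (bits of 10 = 1010)
  bit 0 = 1: r = r^2 * 30 mod 43 = 1^2 * 30 = 1*30 = 30
  bit 1 = 0: r = r^2 mod 43 = 30^2 = 40
  bit 2 = 1: r = r^2 * 30 mod 43 = 40^2 * 30 = 9*30 = 12
  bit 3 = 0: r = r^2 mod 43 = 12^2 = 15
  -> A = 15
B = 30^9 mod 43  (bits of 9 = 1001)
  bit 0 = 1: r = r^2 * 30 mod 43 = 1^2 * 30 = 1*30 = 30
  bit 1 = 0: r = r^2 mod 43 = 30^2 = 40
  bit 2 = 0: r = r^2 mod 43 = 40^2 = 9
  bit 3 = 1: r = r^2 * 30 mod 43 = 9^2 * 30 = 38*30 = 22
  -> B = 22
s = B^a = 22^10 mod 43  (bits of 10 = 1010)
  bit 0 = 1: r = r^2 * 22 mod 43 = 1^2 * 22 = 1*22 = 22
  bit 1 = 0: r = r^2 mod 43 = 22^2 = 11
  bit 2 = 1: r = r^2 * 22 mod 43 = 11^2 * 22 = 35*22 = 39
  bit 3 = 0: r = r^2 mod 43 = 39^2 = 16
  -> s = B^a = 16

Answer: 15 22 16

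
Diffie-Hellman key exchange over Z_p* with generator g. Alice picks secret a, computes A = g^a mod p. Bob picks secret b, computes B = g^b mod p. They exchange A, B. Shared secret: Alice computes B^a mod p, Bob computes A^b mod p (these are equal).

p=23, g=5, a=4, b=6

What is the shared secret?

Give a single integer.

Answer: 2

Derivation:
A = 5^4 mod 23  (bits of 4 = 100)
  bit 0 = 1: r = r^2 * 5 mod 23 = 1^2 * 5 = 1*5 = 5
  bit 1 = 0: r = r^2 mod 23 = 5^2 = 2
  bit 2 = 0: r = r^2 mod 23 = 2^2 = 4
  -> A = 4
B = 5^6 mod 23  (bits of 6 = 110)
  bit 0 = 1: r = r^2 * 5 mod 23 = 1^2 * 5 = 1*5 = 5
  bit 1 = 1: r = r^2 * 5 mod 23 = 5^2 * 5 = 2*5 = 10
  bit 2 = 0: r = r^2 mod 23 = 10^2 = 8
  -> B = 8
s = B^a = 8^4 mod 23  (bits of 4 = 100)
  bit 0 = 1: r = r^2 * 8 mod 23 = 1^2 * 8 = 1*8 = 8
  bit 1 = 0: r = r^2 mod 23 = 8^2 = 18
  bit 2 = 0: r = r^2 mod 23 = 18^2 = 2
  -> s = B^a = 2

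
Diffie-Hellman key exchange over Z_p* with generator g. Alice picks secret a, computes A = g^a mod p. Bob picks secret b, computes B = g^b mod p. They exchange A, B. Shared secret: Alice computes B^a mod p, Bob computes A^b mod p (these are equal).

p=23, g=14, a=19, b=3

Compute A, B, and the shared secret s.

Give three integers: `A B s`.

A = 14^19 mod 23  (bits of 19 = 10011)
  bit 0 = 1: r = r^2 * 14 mod 23 = 1^2 * 14 = 1*14 = 14
  bit 1 = 0: r = r^2 mod 23 = 14^2 = 12
  bit 2 = 0: r = r^2 mod 23 = 12^2 = 6
  bit 3 = 1: r = r^2 * 14 mod 23 = 6^2 * 14 = 13*14 = 21
  bit 4 = 1: r = r^2 * 14 mod 23 = 21^2 * 14 = 4*14 = 10
  -> A = 10
B = 14^3 mod 23  (bits of 3 = 11)
  bit 0 = 1: r = r^2 * 14 mod 23 = 1^2 * 14 = 1*14 = 14
  bit 1 = 1: r = r^2 * 14 mod 23 = 14^2 * 14 = 12*14 = 7
  -> B = 7
s = B^a = 7^19 mod 23  (bits of 19 = 10011)
  bit 0 = 1: r = r^2 * 7 mod 23 = 1^2 * 7 = 1*7 = 7
  bit 1 = 0: r = r^2 mod 23 = 7^2 = 3
  bit 2 = 0: r = r^2 mod 23 = 3^2 = 9
  bit 3 = 1: r = r^2 * 7 mod 23 = 9^2 * 7 = 12*7 = 15
  bit 4 = 1: r = r^2 * 7 mod 23 = 15^2 * 7 = 18*7 = 11
  -> s = B^a = 11

Answer: 10 7 11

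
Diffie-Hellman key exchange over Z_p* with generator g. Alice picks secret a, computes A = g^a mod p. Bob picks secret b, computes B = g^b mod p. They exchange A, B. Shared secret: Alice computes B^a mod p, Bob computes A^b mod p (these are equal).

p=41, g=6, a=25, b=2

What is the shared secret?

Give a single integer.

Answer: 32

Derivation:
A = 6^25 mod 41  (bits of 25 = 11001)
  bit 0 = 1: r = r^2 * 6 mod 41 = 1^2 * 6 = 1*6 = 6
  bit 1 = 1: r = r^2 * 6 mod 41 = 6^2 * 6 = 36*6 = 11
  bit 2 = 0: r = r^2 mod 41 = 11^2 = 39
  bit 3 = 0: r = r^2 mod 41 = 39^2 = 4
  bit 4 = 1: r = r^2 * 6 mod 41 = 4^2 * 6 = 16*6 = 14
  -> A = 14
B = 6^2 mod 41  (bits of 2 = 10)
  bit 0 = 1: r = r^2 * 6 mod 41 = 1^2 * 6 = 1*6 = 6
  bit 1 = 0: r = r^2 mod 41 = 6^2 = 36
  -> B = 36
s = B^a = 36^25 mod 41  (bits of 25 = 11001)
  bit 0 = 1: r = r^2 * 36 mod 41 = 1^2 * 36 = 1*36 = 36
  bit 1 = 1: r = r^2 * 36 mod 41 = 36^2 * 36 = 25*36 = 39
  bit 2 = 0: r = r^2 mod 41 = 39^2 = 4
  bit 3 = 0: r = r^2 mod 41 = 4^2 = 16
  bit 4 = 1: r = r^2 * 36 mod 41 = 16^2 * 36 = 10*36 = 32
  -> s = B^a = 32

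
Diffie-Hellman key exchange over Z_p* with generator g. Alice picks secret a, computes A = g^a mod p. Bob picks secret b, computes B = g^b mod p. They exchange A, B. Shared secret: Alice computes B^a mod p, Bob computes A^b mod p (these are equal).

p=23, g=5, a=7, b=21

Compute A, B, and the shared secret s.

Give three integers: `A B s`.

A = 5^7 mod 23  (bits of 7 = 111)
  bit 0 = 1: r = r^2 * 5 mod 23 = 1^2 * 5 = 1*5 = 5
  bit 1 = 1: r = r^2 * 5 mod 23 = 5^2 * 5 = 2*5 = 10
  bit 2 = 1: r = r^2 * 5 mod 23 = 10^2 * 5 = 8*5 = 17
  -> A = 17
B = 5^21 mod 23  (bits of 21 = 10101)
  bit 0 = 1: r = r^2 * 5 mod 23 = 1^2 * 5 = 1*5 = 5
  bit 1 = 0: r = r^2 mod 23 = 5^2 = 2
  bit 2 = 1: r = r^2 * 5 mod 23 = 2^2 * 5 = 4*5 = 20
  bit 3 = 0: r = r^2 mod 23 = 20^2 = 9
  bit 4 = 1: r = r^2 * 5 mod 23 = 9^2 * 5 = 12*5 = 14
  -> B = 14
s = B^a = 14^7 mod 23  (bits of 7 = 111)
  bit 0 = 1: r = r^2 * 14 mod 23 = 1^2 * 14 = 1*14 = 14
  bit 1 = 1: r = r^2 * 14 mod 23 = 14^2 * 14 = 12*14 = 7
  bit 2 = 1: r = r^2 * 14 mod 23 = 7^2 * 14 = 3*14 = 19
  -> s = B^a = 19

Answer: 17 14 19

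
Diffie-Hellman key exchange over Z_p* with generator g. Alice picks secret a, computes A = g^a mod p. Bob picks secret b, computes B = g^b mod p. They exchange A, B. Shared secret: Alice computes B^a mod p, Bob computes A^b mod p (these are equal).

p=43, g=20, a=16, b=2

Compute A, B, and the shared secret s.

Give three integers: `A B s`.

Answer: 38 13 25

Derivation:
A = 20^16 mod 43  (bits of 16 = 10000)
  bit 0 = 1: r = r^2 * 20 mod 43 = 1^2 * 20 = 1*20 = 20
  bit 1 = 0: r = r^2 mod 43 = 20^2 = 13
  bit 2 = 0: r = r^2 mod 43 = 13^2 = 40
  bit 3 = 0: r = r^2 mod 43 = 40^2 = 9
  bit 4 = 0: r = r^2 mod 43 = 9^2 = 38
  -> A = 38
B = 20^2 mod 43  (bits of 2 = 10)
  bit 0 = 1: r = r^2 * 20 mod 43 = 1^2 * 20 = 1*20 = 20
  bit 1 = 0: r = r^2 mod 43 = 20^2 = 13
  -> B = 13
s = B^a = 13^16 mod 43  (bits of 16 = 10000)
  bit 0 = 1: r = r^2 * 13 mod 43 = 1^2 * 13 = 1*13 = 13
  bit 1 = 0: r = r^2 mod 43 = 13^2 = 40
  bit 2 = 0: r = r^2 mod 43 = 40^2 = 9
  bit 3 = 0: r = r^2 mod 43 = 9^2 = 38
  bit 4 = 0: r = r^2 mod 43 = 38^2 = 25
  -> s = B^a = 25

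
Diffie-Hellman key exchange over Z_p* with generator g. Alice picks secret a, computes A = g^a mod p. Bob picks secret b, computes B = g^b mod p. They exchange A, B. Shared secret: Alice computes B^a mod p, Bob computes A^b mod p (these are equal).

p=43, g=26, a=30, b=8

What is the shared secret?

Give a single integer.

A = 26^30 mod 43  (bits of 30 = 11110)
  bit 0 = 1: r = r^2 * 26 mod 43 = 1^2 * 26 = 1*26 = 26
  bit 1 = 1: r = r^2 * 26 mod 43 = 26^2 * 26 = 31*26 = 32
  bit 2 = 1: r = r^2 * 26 mod 43 = 32^2 * 26 = 35*26 = 7
  bit 3 = 1: r = r^2 * 26 mod 43 = 7^2 * 26 = 6*26 = 27
  bit 4 = 0: r = r^2 mod 43 = 27^2 = 41
  -> A = 41
B = 26^8 mod 43  (bits of 8 = 1000)
  bit 0 = 1: r = r^2 * 26 mod 43 = 1^2 * 26 = 1*26 = 26
  bit 1 = 0: r = r^2 mod 43 = 26^2 = 31
  bit 2 = 0: r = r^2 mod 43 = 31^2 = 15
  bit 3 = 0: r = r^2 mod 43 = 15^2 = 10
  -> B = 10
s = B^a = 10^30 mod 43  (bits of 30 = 11110)
  bit 0 = 1: r = r^2 * 10 mod 43 = 1^2 * 10 = 1*10 = 10
  bit 1 = 1: r = r^2 * 10 mod 43 = 10^2 * 10 = 14*10 = 11
  bit 2 = 1: r = r^2 * 10 mod 43 = 11^2 * 10 = 35*10 = 6
  bit 3 = 1: r = r^2 * 10 mod 43 = 6^2 * 10 = 36*10 = 16
  bit 4 = 0: r = r^2 mod 43 = 16^2 = 41
  -> s = B^a = 41

Answer: 41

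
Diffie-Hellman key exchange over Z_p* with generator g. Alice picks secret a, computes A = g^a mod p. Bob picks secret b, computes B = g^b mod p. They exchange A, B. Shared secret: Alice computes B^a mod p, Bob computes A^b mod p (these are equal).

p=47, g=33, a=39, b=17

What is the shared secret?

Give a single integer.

Answer: 11

Derivation:
A = 33^39 mod 47  (bits of 39 = 100111)
  bit 0 = 1: r = r^2 * 33 mod 47 = 1^2 * 33 = 1*33 = 33
  bit 1 = 0: r = r^2 mod 47 = 33^2 = 8
  bit 2 = 0: r = r^2 mod 47 = 8^2 = 17
  bit 3 = 1: r = r^2 * 33 mod 47 = 17^2 * 33 = 7*33 = 43
  bit 4 = 1: r = r^2 * 33 mod 47 = 43^2 * 33 = 16*33 = 11
  bit 5 = 1: r = r^2 * 33 mod 47 = 11^2 * 33 = 27*33 = 45
  -> A = 45
B = 33^17 mod 47  (bits of 17 = 10001)
  bit 0 = 1: r = r^2 * 33 mod 47 = 1^2 * 33 = 1*33 = 33
  bit 1 = 0: r = r^2 mod 47 = 33^2 = 8
  bit 2 = 0: r = r^2 mod 47 = 8^2 = 17
  bit 3 = 0: r = r^2 mod 47 = 17^2 = 7
  bit 4 = 1: r = r^2 * 33 mod 47 = 7^2 * 33 = 2*33 = 19
  -> B = 19
s = B^a = 19^39 mod 47  (bits of 39 = 100111)
  bit 0 = 1: r = r^2 * 19 mod 47 = 1^2 * 19 = 1*19 = 19
  bit 1 = 0: r = r^2 mod 47 = 19^2 = 32
  bit 2 = 0: r = r^2 mod 47 = 32^2 = 37
  bit 3 = 1: r = r^2 * 19 mod 47 = 37^2 * 19 = 6*19 = 20
  bit 4 = 1: r = r^2 * 19 mod 47 = 20^2 * 19 = 24*19 = 33
  bit 5 = 1: r = r^2 * 19 mod 47 = 33^2 * 19 = 8*19 = 11
  -> s = B^a = 11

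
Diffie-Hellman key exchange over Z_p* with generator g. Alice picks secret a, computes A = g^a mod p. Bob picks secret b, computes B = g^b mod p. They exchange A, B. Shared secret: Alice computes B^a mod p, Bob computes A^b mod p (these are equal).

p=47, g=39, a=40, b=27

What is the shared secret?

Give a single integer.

A = 39^40 mod 47  (bits of 40 = 101000)
  bit 0 = 1: r = r^2 * 39 mod 47 = 1^2 * 39 = 1*39 = 39
  bit 1 = 0: r = r^2 mod 47 = 39^2 = 17
  bit 2 = 1: r = r^2 * 39 mod 47 = 17^2 * 39 = 7*39 = 38
  bit 3 = 0: r = r^2 mod 47 = 38^2 = 34
  bit 4 = 0: r = r^2 mod 47 = 34^2 = 28
  bit 5 = 0: r = r^2 mod 47 = 28^2 = 32
  -> A = 32
B = 39^27 mod 47  (bits of 27 = 11011)
  bit 0 = 1: r = r^2 * 39 mod 47 = 1^2 * 39 = 1*39 = 39
  bit 1 = 1: r = r^2 * 39 mod 47 = 39^2 * 39 = 17*39 = 5
  bit 2 = 0: r = r^2 mod 47 = 5^2 = 25
  bit 3 = 1: r = r^2 * 39 mod 47 = 25^2 * 39 = 14*39 = 29
  bit 4 = 1: r = r^2 * 39 mod 47 = 29^2 * 39 = 42*39 = 40
  -> B = 40
s = B^a = 40^40 mod 47  (bits of 40 = 101000)
  bit 0 = 1: r = r^2 * 40 mod 47 = 1^2 * 40 = 1*40 = 40
  bit 1 = 0: r = r^2 mod 47 = 40^2 = 2
  bit 2 = 1: r = r^2 * 40 mod 47 = 2^2 * 40 = 4*40 = 19
  bit 3 = 0: r = r^2 mod 47 = 19^2 = 32
  bit 4 = 0: r = r^2 mod 47 = 32^2 = 37
  bit 5 = 0: r = r^2 mod 47 = 37^2 = 6
  -> s = B^a = 6

Answer: 6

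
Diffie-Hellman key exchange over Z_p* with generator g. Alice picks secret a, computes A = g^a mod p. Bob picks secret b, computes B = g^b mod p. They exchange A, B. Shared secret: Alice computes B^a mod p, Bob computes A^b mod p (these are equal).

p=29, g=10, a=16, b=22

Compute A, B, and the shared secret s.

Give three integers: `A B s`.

A = 10^16 mod 29  (bits of 16 = 10000)
  bit 0 = 1: r = r^2 * 10 mod 29 = 1^2 * 10 = 1*10 = 10
  bit 1 = 0: r = r^2 mod 29 = 10^2 = 13
  bit 2 = 0: r = r^2 mod 29 = 13^2 = 24
  bit 3 = 0: r = r^2 mod 29 = 24^2 = 25
  bit 4 = 0: r = r^2 mod 29 = 25^2 = 16
  -> A = 16
B = 10^22 mod 29  (bits of 22 = 10110)
  bit 0 = 1: r = r^2 * 10 mod 29 = 1^2 * 10 = 1*10 = 10
  bit 1 = 0: r = r^2 mod 29 = 10^2 = 13
  bit 2 = 1: r = r^2 * 10 mod 29 = 13^2 * 10 = 24*10 = 8
  bit 3 = 1: r = r^2 * 10 mod 29 = 8^2 * 10 = 6*10 = 2
  bit 4 = 0: r = r^2 mod 29 = 2^2 = 4
  -> B = 4
s = B^a = 4^16 mod 29  (bits of 16 = 10000)
  bit 0 = 1: r = r^2 * 4 mod 29 = 1^2 * 4 = 1*4 = 4
  bit 1 = 0: r = r^2 mod 29 = 4^2 = 16
  bit 2 = 0: r = r^2 mod 29 = 16^2 = 24
  bit 3 = 0: r = r^2 mod 29 = 24^2 = 25
  bit 4 = 0: r = r^2 mod 29 = 25^2 = 16
  -> s = B^a = 16

Answer: 16 4 16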